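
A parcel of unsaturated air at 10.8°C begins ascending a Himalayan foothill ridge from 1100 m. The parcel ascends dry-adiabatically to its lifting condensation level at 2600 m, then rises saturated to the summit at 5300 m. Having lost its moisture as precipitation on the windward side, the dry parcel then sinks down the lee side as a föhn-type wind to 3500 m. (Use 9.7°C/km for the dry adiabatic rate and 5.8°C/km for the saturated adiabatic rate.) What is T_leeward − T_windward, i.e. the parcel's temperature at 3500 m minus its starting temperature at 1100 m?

1100–2600 m, dry: Δz = 1.5 km ⇒ ΔT = -14.55°C; T = -3.75°C
2600–5300 m, saturated: Δz = 2.7 km ⇒ ΔT = -15.66°C; T = -19.41°C
5300–3500 m, dry descent: Δz = 1.8 km ⇒ ΔT = +17.46°C; T = -1.95°C
Net change vs windward start: -1.95 − 10.8 = -12.75°C

-12.75°C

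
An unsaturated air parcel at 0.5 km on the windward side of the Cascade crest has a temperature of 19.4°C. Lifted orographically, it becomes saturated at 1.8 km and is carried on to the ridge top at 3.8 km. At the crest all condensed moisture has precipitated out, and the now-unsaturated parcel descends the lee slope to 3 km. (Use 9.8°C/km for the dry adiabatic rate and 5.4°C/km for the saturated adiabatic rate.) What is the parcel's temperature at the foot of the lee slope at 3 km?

3.7°C

500 → 1800 m (dry, 9.8°C/km): ΔT = -9.8 × 1.3 = -12.74°C → T = 6.66°C
1800 → 3800 m (saturated, 5.4°C/km): ΔT = -5.4 × 2 = -10.8°C → T = -4.14°C
3800 → 3000 m (dry descent, 9.8°C/km): ΔT = +9.8 × 0.8 = +7.84°C → T = 3.7°C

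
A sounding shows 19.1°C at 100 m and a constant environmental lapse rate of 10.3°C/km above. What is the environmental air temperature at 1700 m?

100–1700 m, environmental: Δz = 1.6 km ⇒ ΔT = -16.48°C; T = 2.62°C

2.62°C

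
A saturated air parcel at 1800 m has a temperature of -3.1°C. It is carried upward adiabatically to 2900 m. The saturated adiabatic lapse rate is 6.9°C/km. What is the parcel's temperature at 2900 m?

From 1800 m to 2900 m (saturated adiabatic): cools by 6.9 × 1.1 = 7.59°C, giving -10.69°C.

-10.69°C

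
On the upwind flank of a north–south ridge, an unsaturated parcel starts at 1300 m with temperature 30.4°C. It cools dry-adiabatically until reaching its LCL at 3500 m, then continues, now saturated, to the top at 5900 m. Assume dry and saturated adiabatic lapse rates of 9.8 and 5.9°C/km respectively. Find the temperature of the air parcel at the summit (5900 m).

-5.32°C

From 1300 m to 3500 m (dry): cools by 9.8 × 2.2 = 21.56°C, giving 8.84°C.
From 3500 m to 5900 m (saturated): cools by 5.9 × 2.4 = 14.16°C, giving -5.32°C.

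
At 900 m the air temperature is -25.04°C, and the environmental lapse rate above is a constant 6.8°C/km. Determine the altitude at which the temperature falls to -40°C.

3100 m

Height above start = (-25.04 − (-40)) / 6.8 = 2.2 km
Altitude = 900 m + 2200 m = 3100 m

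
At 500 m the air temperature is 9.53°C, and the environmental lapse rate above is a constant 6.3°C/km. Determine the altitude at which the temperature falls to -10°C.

3600 m

Height above start = (9.53 − (-10)) / 6.3 = 3.1 km
Altitude = 500 m + 3100 m = 3600 m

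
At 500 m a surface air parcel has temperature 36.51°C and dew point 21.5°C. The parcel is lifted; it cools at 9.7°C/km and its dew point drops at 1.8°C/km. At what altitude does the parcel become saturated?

T and T_d converge at 9.7 − 1.8 = 7.9°C per km
Height above start = (36.51 − 21.5) / 7.9 = 1.9 km
LCL altitude = 500 m + 1900 m = 2400 m

2400 m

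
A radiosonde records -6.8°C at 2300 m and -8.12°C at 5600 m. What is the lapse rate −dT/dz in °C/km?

0.4°C/km

Γ = −ΔT/Δz = (-6.8 − (-8.12)) / (5600 − 2300) m
  = 1.32°C / 3.3 km = 0.4°C/km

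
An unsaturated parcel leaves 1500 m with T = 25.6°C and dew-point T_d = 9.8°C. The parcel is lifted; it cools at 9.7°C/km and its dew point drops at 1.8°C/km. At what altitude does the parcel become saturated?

T and T_d converge at 9.7 − 1.8 = 7.9°C per km
Height above start = (25.6 − 9.8) / 7.9 = 2 km
LCL altitude = 1500 m + 2000 m = 3500 m

3500 m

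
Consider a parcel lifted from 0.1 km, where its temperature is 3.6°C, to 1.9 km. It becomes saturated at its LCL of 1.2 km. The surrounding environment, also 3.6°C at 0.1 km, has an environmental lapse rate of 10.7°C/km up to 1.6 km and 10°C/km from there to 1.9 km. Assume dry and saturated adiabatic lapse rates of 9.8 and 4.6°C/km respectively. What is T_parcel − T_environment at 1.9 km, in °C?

+5.05°C (parcel warmer than environment)

Parcel:
  100 → 1200 m (dry, 9.8°C/km): ΔT = -9.8 × 1.1 = -10.78°C → T = -7.18°C
  1200 → 1900 m (saturated, 4.6°C/km): ΔT = -4.6 × 0.7 = -3.22°C → T = -10.4°C
Environment:
  100 → 1600 m (environment, lower layer, 10.7°C/km): ΔT = -10.7 × 1.5 = -16.05°C → T = -12.45°C
  1600 → 1900 m (environment, upper layer, 10°C/km): ΔT = -10 × 0.3 = -3°C → T = -15.45°C
T_parcel − T_env = -10.4 − (-15.45) = +5.05°C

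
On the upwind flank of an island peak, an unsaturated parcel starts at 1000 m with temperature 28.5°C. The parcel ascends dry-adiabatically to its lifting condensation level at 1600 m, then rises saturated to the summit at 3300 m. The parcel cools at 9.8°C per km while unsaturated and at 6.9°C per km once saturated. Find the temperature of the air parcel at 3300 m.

From 1000 m to 1600 m (dry): cools by 9.8 × 0.6 = 5.88°C, giving 22.62°C.
From 1600 m to 3300 m (saturated): cools by 6.9 × 1.7 = 11.73°C, giving 10.89°C.

10.89°C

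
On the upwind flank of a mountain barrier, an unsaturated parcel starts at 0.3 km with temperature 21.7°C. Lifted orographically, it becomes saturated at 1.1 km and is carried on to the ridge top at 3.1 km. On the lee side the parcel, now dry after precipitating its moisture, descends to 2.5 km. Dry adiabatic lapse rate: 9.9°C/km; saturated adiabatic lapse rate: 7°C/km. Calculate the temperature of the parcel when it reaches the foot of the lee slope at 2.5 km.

5.72°C

300–1100 m, dry: Δz = 0.8 km ⇒ ΔT = -7.92°C; T = 13.78°C
1100–3100 m, saturated: Δz = 2 km ⇒ ΔT = -14°C; T = -0.22°C
3100–2500 m, dry descent: Δz = 0.6 km ⇒ ΔT = +5.94°C; T = 5.72°C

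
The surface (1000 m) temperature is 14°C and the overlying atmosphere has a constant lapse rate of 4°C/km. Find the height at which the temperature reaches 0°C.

4500 m

Height above start = (14 − 0) / 4 = 3.5 km
Altitude = 1000 m + 3500 m = 4500 m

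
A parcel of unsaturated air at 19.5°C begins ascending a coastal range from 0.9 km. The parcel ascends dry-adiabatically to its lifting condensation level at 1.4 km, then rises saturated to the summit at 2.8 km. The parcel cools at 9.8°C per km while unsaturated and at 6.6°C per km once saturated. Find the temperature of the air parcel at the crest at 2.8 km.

5.36°C

From 900 m to 1400 m (dry): cools by 9.8 × 0.5 = 4.9°C, giving 14.6°C.
From 1400 m to 2800 m (saturated): cools by 6.6 × 1.4 = 9.24°C, giving 5.36°C.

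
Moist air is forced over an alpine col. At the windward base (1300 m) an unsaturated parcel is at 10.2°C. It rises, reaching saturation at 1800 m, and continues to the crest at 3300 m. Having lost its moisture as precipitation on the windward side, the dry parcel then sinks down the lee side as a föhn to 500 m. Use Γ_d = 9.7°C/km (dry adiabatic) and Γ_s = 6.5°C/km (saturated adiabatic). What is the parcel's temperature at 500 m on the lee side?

22.76°C

From 1300 m to 1800 m (dry): cools by 9.7 × 0.5 = 4.85°C, giving 5.35°C.
From 1800 m to 3300 m (saturated): cools by 6.5 × 1.5 = 9.75°C, giving -4.4°C.
From 3300 m to 500 m (dry descent): warms by 9.7 × 2.8 = 27.16°C, giving 22.76°C.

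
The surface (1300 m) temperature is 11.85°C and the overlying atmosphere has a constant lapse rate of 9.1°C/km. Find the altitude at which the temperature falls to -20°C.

Height above start = (11.85 − (-20)) / 9.1 = 3.5 km
Altitude = 1300 m + 3500 m = 4800 m

4800 m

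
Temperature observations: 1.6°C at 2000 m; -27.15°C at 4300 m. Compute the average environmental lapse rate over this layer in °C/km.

12.5°C/km

Γ = −ΔT/Δz = (1.6 − (-27.15)) / (4300 − 2000) m
  = 28.75°C / 2.3 km = 12.5°C/km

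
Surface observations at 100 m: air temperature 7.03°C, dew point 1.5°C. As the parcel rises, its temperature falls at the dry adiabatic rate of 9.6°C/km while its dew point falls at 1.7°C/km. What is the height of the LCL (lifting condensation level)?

T and T_d converge at 9.6 − 1.7 = 7.9°C per km
Height above start = (7.03 − 1.5) / 7.9 = 0.7 km
LCL altitude = 100 m + 700 m = 800 m

800 m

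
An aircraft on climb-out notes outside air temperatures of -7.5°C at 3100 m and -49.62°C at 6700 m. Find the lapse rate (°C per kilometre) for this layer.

Γ = −ΔT/Δz = (-7.5 − (-49.62)) / (6700 − 3100) m
  = 42.12°C / 3.6 km = 11.7°C/km

11.7°C/km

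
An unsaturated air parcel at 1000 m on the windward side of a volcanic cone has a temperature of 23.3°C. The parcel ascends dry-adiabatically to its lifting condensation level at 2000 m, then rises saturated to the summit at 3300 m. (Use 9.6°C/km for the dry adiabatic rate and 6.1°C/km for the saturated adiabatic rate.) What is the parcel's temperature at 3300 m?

1000–2000 m, dry: Δz = 1 km ⇒ ΔT = -9.6°C; T = 13.7°C
2000–3300 m, saturated: Δz = 1.3 km ⇒ ΔT = -7.93°C; T = 5.77°C

5.77°C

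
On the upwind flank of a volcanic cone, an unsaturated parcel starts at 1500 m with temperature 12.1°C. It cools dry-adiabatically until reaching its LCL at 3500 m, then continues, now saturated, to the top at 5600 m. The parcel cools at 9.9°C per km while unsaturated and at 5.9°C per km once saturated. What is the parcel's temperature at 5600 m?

1500 → 3500 m (dry, 9.9°C/km): ΔT = -9.9 × 2 = -19.8°C → T = -7.7°C
3500 → 5600 m (saturated, 5.9°C/km): ΔT = -5.9 × 2.1 = -12.39°C → T = -20.09°C

-20.09°C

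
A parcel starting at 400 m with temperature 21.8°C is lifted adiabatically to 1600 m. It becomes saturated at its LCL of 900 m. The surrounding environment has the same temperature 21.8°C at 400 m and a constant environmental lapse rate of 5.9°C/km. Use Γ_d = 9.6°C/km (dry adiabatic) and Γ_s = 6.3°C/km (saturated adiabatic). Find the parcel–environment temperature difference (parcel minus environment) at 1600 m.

Parcel:
  400 → 900 m (dry, 9.6°C/km): ΔT = -9.6 × 0.5 = -4.8°C → T = 17°C
  900 → 1600 m (saturated, 6.3°C/km): ΔT = -6.3 × 0.7 = -4.41°C → T = 12.59°C
Environment:
  400 → 1600 m (environment, 5.9°C/km): ΔT = -5.9 × 1.2 = -7.08°C → T = 14.72°C
T_parcel − T_env = 12.59 − 14.72 = -2.13°C

-2.13°C (parcel cooler than environment)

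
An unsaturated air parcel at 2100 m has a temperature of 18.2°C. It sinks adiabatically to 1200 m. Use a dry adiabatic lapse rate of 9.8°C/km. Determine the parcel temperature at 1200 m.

27.02°C

Dry adiabatic to 1200 m: +9.8 × 0.9 km = +8.82°C, so T = 27.02°C.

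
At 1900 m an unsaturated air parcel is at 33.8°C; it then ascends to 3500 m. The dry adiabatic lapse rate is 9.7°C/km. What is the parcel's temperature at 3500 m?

18.28°C

From 1900 m to 3500 m (dry adiabatic): cools by 9.7 × 1.6 = 15.52°C, giving 18.28°C.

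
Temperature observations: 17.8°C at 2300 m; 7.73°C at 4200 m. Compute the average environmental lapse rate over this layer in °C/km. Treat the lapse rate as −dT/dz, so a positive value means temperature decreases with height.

5.3°C/km

Γ = −ΔT/Δz = (17.8 − 7.73) / (4200 − 2300) m
  = 10.07°C / 1.9 km = 5.3°C/km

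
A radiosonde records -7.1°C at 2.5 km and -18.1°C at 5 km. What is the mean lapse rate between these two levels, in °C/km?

Γ = −ΔT/Δz = (-7.1 − (-18.1)) / (5000 − 2500) m
  = 11°C / 2.5 km = 4.4°C/km

4.4°C/km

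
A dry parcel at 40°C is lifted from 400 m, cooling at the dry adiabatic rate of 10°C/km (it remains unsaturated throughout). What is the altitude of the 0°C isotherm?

4400 m

Height above start = (40 − 0) / 10 = 4 km
Altitude = 400 m + 4000 m = 4400 m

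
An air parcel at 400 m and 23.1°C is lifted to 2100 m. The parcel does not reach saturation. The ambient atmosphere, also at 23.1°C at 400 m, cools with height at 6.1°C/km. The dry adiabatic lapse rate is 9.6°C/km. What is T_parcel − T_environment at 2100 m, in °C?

Parcel:
  From 400 m to 2100 m (dry): cools by 9.6 × 1.7 = 16.32°C, giving 6.78°C.
Environment:
  From 400 m to 2100 m (environment): cools by 6.1 × 1.7 = 10.37°C, giving 12.73°C.
T_parcel − T_env = 6.78 − 12.73 = -5.95°C

-5.95°C (parcel cooler than environment)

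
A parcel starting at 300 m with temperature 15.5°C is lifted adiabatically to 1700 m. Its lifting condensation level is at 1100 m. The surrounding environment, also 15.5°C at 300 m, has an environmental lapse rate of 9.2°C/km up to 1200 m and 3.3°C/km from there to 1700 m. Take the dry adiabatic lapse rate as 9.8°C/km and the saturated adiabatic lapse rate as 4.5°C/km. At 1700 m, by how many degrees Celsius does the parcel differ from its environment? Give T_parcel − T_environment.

-0.61°C (parcel cooler than environment)

Parcel:
  300–1100 m, dry: Δz = 0.8 km ⇒ ΔT = -7.84°C; T = 7.66°C
  1100–1700 m, saturated: Δz = 0.6 km ⇒ ΔT = -2.7°C; T = 4.96°C
Environment:
  300–1200 m, environment, lower layer: Δz = 0.9 km ⇒ ΔT = -8.28°C; T = 7.22°C
  1200–1700 m, environment, upper layer: Δz = 0.5 km ⇒ ΔT = -1.65°C; T = 5.57°C
T_parcel − T_env = 4.96 − 5.57 = -0.61°C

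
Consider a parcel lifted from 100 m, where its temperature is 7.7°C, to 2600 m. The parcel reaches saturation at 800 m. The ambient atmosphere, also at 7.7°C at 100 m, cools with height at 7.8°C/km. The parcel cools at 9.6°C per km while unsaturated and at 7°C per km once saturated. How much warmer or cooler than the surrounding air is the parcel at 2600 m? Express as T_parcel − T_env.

+0.18°C (parcel warmer than environment)

Parcel:
  Dry to 800 m: -9.6 × 0.7 km = -6.72°C, so T = 0.98°C.
  Saturated to 2600 m: -7 × 1.8 km = -12.6°C, so T = -11.62°C.
Environment:
  Environment to 2600 m: -7.8 × 2.5 km = -19.5°C, so T = -11.8°C.
T_parcel − T_env = -11.62 − (-11.8) = +0.18°C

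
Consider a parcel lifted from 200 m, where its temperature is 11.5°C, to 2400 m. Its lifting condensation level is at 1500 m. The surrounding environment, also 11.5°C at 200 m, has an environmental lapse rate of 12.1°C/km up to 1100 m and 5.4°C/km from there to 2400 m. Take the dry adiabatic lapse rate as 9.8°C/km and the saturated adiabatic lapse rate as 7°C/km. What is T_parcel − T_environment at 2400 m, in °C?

-1.13°C (parcel cooler than environment)

Parcel:
  200–1500 m, dry: Δz = 1.3 km ⇒ ΔT = -12.74°C; T = -1.24°C
  1500–2400 m, saturated: Δz = 0.9 km ⇒ ΔT = -6.3°C; T = -7.54°C
Environment:
  200–1100 m, environment, lower layer: Δz = 0.9 km ⇒ ΔT = -10.89°C; T = 0.61°C
  1100–2400 m, environment, upper layer: Δz = 1.3 km ⇒ ΔT = -7.02°C; T = -6.41°C
T_parcel − T_env = -7.54 − (-6.41) = -1.13°C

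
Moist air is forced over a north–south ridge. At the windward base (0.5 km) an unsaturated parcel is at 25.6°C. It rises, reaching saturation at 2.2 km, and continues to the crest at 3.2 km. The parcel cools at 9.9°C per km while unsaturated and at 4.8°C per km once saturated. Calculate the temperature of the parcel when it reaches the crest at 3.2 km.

3.97°C

500 → 2200 m (dry, 9.9°C/km): ΔT = -9.9 × 1.7 = -16.83°C → T = 8.77°C
2200 → 3200 m (saturated, 4.8°C/km): ΔT = -4.8 × 1 = -4.8°C → T = 3.97°C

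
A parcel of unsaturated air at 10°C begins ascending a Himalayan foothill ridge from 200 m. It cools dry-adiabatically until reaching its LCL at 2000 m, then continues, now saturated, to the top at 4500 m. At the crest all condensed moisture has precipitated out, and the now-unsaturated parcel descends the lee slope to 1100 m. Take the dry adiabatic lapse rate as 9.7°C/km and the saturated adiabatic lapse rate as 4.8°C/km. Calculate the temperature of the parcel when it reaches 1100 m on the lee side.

Dry to 2000 m: -9.7 × 1.8 km = -17.46°C, so T = -7.46°C.
Saturated to 4500 m: -4.8 × 2.5 km = -12°C, so T = -19.46°C.
Dry descent to 1100 m: +9.7 × 3.4 km = +32.98°C, so T = 13.52°C.

13.52°C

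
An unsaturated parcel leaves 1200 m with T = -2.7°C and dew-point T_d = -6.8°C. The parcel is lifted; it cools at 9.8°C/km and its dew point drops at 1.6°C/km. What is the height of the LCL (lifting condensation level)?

T and T_d converge at 9.8 − 1.6 = 8.2°C per km
Height above start = (-2.7 − (-6.8)) / 8.2 = 0.5 km
LCL altitude = 1200 m + 500 m = 1700 m

1700 m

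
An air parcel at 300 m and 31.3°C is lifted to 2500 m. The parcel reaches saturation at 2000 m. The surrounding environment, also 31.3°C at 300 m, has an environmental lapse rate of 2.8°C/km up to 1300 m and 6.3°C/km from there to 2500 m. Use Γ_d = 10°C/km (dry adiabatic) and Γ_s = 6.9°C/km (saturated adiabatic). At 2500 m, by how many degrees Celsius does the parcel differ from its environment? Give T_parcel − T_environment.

Parcel:
  300 → 2000 m (dry, 10°C/km): ΔT = -10 × 1.7 = -17°C → T = 14.3°C
  2000 → 2500 m (saturated, 6.9°C/km): ΔT = -6.9 × 0.5 = -3.45°C → T = 10.85°C
Environment:
  300 → 1300 m (environment, lower layer, 2.8°C/km): ΔT = -2.8 × 1 = -2.8°C → T = 28.5°C
  1300 → 2500 m (environment, upper layer, 6.3°C/km): ΔT = -6.3 × 1.2 = -7.56°C → T = 20.94°C
T_parcel − T_env = 10.85 − 20.94 = -10.09°C

-10.09°C (parcel cooler than environment)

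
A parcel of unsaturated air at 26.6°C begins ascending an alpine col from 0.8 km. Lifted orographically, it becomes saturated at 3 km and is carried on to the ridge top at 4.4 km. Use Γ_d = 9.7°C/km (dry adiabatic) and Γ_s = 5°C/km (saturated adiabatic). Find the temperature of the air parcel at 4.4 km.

-1.74°C

800 → 3000 m (dry, 9.7°C/km): ΔT = -9.7 × 2.2 = -21.34°C → T = 5.26°C
3000 → 4400 m (saturated, 5°C/km): ΔT = -5 × 1.4 = -7°C → T = -1.74°C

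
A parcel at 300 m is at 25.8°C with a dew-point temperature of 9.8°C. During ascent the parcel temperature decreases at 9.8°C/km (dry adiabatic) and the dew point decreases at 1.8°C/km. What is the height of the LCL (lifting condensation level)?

T and T_d converge at 9.8 − 1.8 = 8°C per km
Height above start = (25.8 − 9.8) / 8 = 2 km
LCL altitude = 300 m + 2000 m = 2300 m

2300 m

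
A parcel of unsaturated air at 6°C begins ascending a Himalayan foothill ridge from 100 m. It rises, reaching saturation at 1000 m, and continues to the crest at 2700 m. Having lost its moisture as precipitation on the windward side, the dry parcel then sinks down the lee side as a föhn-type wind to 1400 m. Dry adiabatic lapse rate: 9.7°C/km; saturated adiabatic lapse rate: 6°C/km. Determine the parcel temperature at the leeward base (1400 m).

-0.32°C

From 100 m to 1000 m (dry): cools by 9.7 × 0.9 = 8.73°C, giving -2.73°C.
From 1000 m to 2700 m (saturated): cools by 6 × 1.7 = 10.2°C, giving -12.93°C.
From 2700 m to 1400 m (dry descent): warms by 9.7 × 1.3 = 12.61°C, giving -0.32°C.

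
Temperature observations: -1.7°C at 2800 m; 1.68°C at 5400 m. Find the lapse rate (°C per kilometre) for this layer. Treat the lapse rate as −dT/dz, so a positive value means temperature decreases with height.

Γ = −ΔT/Δz = (-1.7 − 1.68) / (5400 − 2800) m
  = -3.38°C / 2.6 km = -1.3°C/km

-1.3°C/km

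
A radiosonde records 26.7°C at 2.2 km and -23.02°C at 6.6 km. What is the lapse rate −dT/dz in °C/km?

11.3°C/km

Γ = −ΔT/Δz = (26.7 − (-23.02)) / (6600 − 2200) m
  = 49.72°C / 4.4 km = 11.3°C/km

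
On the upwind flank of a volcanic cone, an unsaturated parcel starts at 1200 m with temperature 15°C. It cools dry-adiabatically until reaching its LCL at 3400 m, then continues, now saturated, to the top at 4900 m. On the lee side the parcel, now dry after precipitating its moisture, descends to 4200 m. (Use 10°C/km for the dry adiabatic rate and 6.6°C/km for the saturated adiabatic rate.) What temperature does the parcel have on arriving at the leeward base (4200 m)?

From 1200 m to 3400 m (dry): cools by 10 × 2.2 = 22°C, giving -7°C.
From 3400 m to 4900 m (saturated): cools by 6.6 × 1.5 = 9.9°C, giving -16.9°C.
From 4900 m to 4200 m (dry descent): warms by 10 × 0.7 = 7°C, giving -9.9°C.

-9.9°C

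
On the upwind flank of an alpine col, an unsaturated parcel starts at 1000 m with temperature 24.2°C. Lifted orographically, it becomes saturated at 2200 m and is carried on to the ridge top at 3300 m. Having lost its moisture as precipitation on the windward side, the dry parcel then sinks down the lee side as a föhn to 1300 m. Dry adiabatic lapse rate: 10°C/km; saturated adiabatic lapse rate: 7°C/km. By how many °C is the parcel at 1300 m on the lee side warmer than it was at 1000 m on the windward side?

+0.3°C

1000–2200 m, dry: Δz = 1.2 km ⇒ ΔT = -12°C; T = 12.2°C
2200–3300 m, saturated: Δz = 1.1 km ⇒ ΔT = -7.7°C; T = 4.5°C
3300–1300 m, dry descent: Δz = 2 km ⇒ ΔT = +20°C; T = 24.5°C
Net change vs windward start: 24.5 − 24.2 = +0.3°C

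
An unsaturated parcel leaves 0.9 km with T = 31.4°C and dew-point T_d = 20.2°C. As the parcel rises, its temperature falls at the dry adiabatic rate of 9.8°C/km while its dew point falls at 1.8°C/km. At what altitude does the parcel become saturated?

T and T_d converge at 9.8 − 1.8 = 8°C per km
Height above start = (31.4 − 20.2) / 8 = 1.4 km
LCL altitude = 900 m + 1400 m = 2300 m

2.3 km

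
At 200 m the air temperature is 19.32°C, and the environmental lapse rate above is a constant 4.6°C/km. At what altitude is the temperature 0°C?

4400 m

Height above start = (19.32 − 0) / 4.6 = 4.2 km
Altitude = 200 m + 4200 m = 4400 m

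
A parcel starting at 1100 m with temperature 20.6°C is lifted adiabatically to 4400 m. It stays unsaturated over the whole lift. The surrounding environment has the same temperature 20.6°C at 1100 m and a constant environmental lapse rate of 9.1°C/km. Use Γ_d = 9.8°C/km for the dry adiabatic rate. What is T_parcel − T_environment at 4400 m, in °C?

Parcel:
  From 1100 m to 4400 m (dry): cools by 9.8 × 3.3 = 32.34°C, giving -11.74°C.
Environment:
  From 1100 m to 4400 m (environment): cools by 9.1 × 3.3 = 30.03°C, giving -9.43°C.
T_parcel − T_env = -11.74 − (-9.43) = -2.31°C

-2.31°C (parcel cooler than environment)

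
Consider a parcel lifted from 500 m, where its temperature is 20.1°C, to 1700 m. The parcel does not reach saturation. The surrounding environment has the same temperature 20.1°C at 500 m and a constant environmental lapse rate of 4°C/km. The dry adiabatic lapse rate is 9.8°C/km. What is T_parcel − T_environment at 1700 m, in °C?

-6.96°C (parcel cooler than environment)

Parcel:
  From 500 m to 1700 m (dry): cools by 9.8 × 1.2 = 11.76°C, giving 8.34°C.
Environment:
  From 500 m to 1700 m (environment): cools by 4 × 1.2 = 4.8°C, giving 15.3°C.
T_parcel − T_env = 8.34 − 15.3 = -6.96°C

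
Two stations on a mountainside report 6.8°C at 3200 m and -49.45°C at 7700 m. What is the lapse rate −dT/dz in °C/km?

12.5°C/km

Γ = −ΔT/Δz = (6.8 − (-49.45)) / (7700 − 3200) m
  = 56.25°C / 4.5 km = 12.5°C/km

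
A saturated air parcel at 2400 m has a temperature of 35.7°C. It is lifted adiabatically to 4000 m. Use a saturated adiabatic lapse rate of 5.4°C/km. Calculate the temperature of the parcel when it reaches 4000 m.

27.06°C

2400 → 4000 m (saturated adiabatic, 5.4°C/km): ΔT = -5.4 × 1.6 = -8.64°C → T = 27.06°C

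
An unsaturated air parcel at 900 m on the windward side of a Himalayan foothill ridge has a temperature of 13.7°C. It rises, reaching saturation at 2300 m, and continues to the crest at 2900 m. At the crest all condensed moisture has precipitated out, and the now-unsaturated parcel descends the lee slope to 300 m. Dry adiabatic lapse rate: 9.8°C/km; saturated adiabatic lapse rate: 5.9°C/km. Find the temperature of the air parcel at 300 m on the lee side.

21.92°C

900 → 2300 m (dry, 9.8°C/km): ΔT = -9.8 × 1.4 = -13.72°C → T = -0.02°C
2300 → 2900 m (saturated, 5.9°C/km): ΔT = -5.9 × 0.6 = -3.54°C → T = -3.56°C
2900 → 300 m (dry descent, 9.8°C/km): ΔT = +9.8 × 2.6 = +25.48°C → T = 21.92°C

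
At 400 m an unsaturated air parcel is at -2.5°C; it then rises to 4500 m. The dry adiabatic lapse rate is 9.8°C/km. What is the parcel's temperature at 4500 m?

400 → 4500 m (dry adiabatic, 9.8°C/km): ΔT = -9.8 × 4.1 = -40.18°C → T = -42.68°C

-42.68°C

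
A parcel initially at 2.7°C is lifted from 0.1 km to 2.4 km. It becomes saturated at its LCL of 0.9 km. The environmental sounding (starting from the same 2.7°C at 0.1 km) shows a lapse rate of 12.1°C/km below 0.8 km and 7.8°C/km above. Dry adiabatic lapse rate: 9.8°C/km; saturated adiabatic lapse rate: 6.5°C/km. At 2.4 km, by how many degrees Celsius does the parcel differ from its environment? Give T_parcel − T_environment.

+3.36°C (parcel warmer than environment)

Parcel:
  100 → 900 m (dry, 9.8°C/km): ΔT = -9.8 × 0.8 = -7.84°C → T = -5.14°C
  900 → 2400 m (saturated, 6.5°C/km): ΔT = -6.5 × 1.5 = -9.75°C → T = -14.89°C
Environment:
  100 → 800 m (environment, lower layer, 12.1°C/km): ΔT = -12.1 × 0.7 = -8.47°C → T = -5.77°C
  800 → 2400 m (environment, upper layer, 7.8°C/km): ΔT = -7.8 × 1.6 = -12.48°C → T = -18.25°C
T_parcel − T_env = -14.89 − (-18.25) = +3.36°C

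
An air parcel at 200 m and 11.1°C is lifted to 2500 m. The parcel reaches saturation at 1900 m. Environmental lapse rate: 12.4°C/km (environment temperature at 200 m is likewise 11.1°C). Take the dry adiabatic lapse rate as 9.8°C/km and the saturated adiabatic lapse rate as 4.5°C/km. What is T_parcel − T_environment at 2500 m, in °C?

+9.16°C (parcel warmer than environment)

Parcel:
  200–1900 m, dry: Δz = 1.7 km ⇒ ΔT = -16.66°C; T = -5.56°C
  1900–2500 m, saturated: Δz = 0.6 km ⇒ ΔT = -2.7°C; T = -8.26°C
Environment:
  200–2500 m, environment: Δz = 2.3 km ⇒ ΔT = -28.52°C; T = -17.42°C
T_parcel − T_env = -8.26 − (-17.42) = +9.16°C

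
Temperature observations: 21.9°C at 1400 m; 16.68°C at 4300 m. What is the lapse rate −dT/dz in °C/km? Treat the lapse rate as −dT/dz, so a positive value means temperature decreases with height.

Γ = −ΔT/Δz = (21.9 − 16.68) / (4300 − 1400) m
  = 5.22°C / 2.9 km = 1.8°C/km

1.8°C/km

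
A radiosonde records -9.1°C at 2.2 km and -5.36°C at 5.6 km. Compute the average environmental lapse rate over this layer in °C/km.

Γ = −ΔT/Δz = (-9.1 − (-5.36)) / (5600 − 2200) m
  = -3.74°C / 3.4 km = -1.1°C/km

-1.1°C/km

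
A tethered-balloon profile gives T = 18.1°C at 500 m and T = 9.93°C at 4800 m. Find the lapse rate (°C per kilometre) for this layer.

Γ = −ΔT/Δz = (18.1 − 9.93) / (4800 − 500) m
  = 8.17°C / 4.3 km = 1.9°C/km

1.9°C/km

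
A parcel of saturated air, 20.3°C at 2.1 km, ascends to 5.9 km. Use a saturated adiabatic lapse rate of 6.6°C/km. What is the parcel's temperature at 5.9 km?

Saturated adiabatic to 5900 m: -6.6 × 3.8 km = -25.08°C, so T = -4.78°C.

-4.78°C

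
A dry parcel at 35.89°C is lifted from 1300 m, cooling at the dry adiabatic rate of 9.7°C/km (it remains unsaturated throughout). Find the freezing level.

Height above start = (35.89 − 0) / 9.7 = 3.7 km
Altitude = 1300 m + 3700 m = 5000 m

5000 m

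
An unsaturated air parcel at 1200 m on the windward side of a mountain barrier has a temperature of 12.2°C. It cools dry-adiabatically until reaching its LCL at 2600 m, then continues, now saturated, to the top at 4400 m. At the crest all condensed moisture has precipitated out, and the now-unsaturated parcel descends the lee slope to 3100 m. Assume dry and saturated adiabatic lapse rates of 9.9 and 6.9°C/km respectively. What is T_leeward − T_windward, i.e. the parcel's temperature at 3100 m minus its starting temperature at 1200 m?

1200–2600 m, dry: Δz = 1.4 km ⇒ ΔT = -13.86°C; T = -1.66°C
2600–4400 m, saturated: Δz = 1.8 km ⇒ ΔT = -12.42°C; T = -14.08°C
4400–3100 m, dry descent: Δz = 1.3 km ⇒ ΔT = +12.87°C; T = -1.21°C
Net change vs windward start: -1.21 − 12.2 = -13.41°C

-13.41°C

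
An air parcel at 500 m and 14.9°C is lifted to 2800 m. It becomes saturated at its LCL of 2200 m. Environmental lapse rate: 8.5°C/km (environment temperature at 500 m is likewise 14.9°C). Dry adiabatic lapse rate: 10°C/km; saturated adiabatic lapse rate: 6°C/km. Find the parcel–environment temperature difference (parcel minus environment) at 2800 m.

Parcel:
  From 500 m to 2200 m (dry): cools by 10 × 1.7 = 17°C, giving -2.1°C.
  From 2200 m to 2800 m (saturated): cools by 6 × 0.6 = 3.6°C, giving -5.7°C.
Environment:
  From 500 m to 2800 m (environment): cools by 8.5 × 2.3 = 19.55°C, giving -4.65°C.
T_parcel − T_env = -5.7 − (-4.65) = -1.05°C

-1.05°C (parcel cooler than environment)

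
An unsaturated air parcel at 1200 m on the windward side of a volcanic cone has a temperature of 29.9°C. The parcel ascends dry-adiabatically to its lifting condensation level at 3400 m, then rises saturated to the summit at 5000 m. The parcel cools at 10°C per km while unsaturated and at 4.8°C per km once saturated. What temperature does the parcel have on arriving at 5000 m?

1200 → 3400 m (dry, 10°C/km): ΔT = -10 × 2.2 = -22°C → T = 7.9°C
3400 → 5000 m (saturated, 4.8°C/km): ΔT = -4.8 × 1.6 = -7.68°C → T = 0.22°C

0.22°C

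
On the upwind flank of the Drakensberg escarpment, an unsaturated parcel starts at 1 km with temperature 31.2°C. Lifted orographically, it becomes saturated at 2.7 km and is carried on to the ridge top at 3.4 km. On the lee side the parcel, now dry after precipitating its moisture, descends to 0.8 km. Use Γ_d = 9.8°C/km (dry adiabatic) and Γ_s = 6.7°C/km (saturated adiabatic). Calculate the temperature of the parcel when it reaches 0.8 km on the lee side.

1000–2700 m, dry: Δz = 1.7 km ⇒ ΔT = -16.66°C; T = 14.54°C
2700–3400 m, saturated: Δz = 0.7 km ⇒ ΔT = -4.69°C; T = 9.85°C
3400–800 m, dry descent: Δz = 2.6 km ⇒ ΔT = +25.48°C; T = 35.33°C

35.33°C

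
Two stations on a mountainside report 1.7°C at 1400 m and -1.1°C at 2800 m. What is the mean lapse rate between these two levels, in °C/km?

Γ = −ΔT/Δz = (1.7 − (-1.1)) / (2800 − 1400) m
  = 2.8°C / 1.4 km = 2°C/km

2°C/km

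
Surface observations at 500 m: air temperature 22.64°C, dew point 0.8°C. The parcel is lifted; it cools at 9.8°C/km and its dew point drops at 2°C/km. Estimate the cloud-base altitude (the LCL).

3300 m

T and T_d converge at 9.8 − 2 = 7.8°C per km
Height above start = (22.64 − 0.8) / 7.8 = 2.8 km
LCL altitude = 500 m + 2800 m = 3300 m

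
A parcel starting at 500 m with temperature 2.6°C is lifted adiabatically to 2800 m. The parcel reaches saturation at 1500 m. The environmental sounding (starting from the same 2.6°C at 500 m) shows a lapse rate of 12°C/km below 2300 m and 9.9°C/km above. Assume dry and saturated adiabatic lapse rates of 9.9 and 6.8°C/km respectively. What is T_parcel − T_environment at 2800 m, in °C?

Parcel:
  500–1500 m, dry: Δz = 1 km ⇒ ΔT = -9.9°C; T = -7.3°C
  1500–2800 m, saturated: Δz = 1.3 km ⇒ ΔT = -8.84°C; T = -16.14°C
Environment:
  500–2300 m, environment, lower layer: Δz = 1.8 km ⇒ ΔT = -21.6°C; T = -19°C
  2300–2800 m, environment, upper layer: Δz = 0.5 km ⇒ ΔT = -4.95°C; T = -23.95°C
T_parcel − T_env = -16.14 − (-23.95) = +7.81°C

+7.81°C (parcel warmer than environment)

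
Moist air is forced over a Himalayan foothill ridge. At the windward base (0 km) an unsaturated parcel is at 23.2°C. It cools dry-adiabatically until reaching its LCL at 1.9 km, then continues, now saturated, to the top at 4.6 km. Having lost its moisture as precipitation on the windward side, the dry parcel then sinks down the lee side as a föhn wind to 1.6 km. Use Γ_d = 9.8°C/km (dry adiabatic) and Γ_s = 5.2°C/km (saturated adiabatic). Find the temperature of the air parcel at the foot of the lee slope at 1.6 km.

19.94°C

Dry to 1900 m: -9.8 × 1.9 km = -18.62°C, so T = 4.58°C.
Saturated to 4600 m: -5.2 × 2.7 km = -14.04°C, so T = -9.46°C.
Dry descent to 1600 m: +9.8 × 3 km = +29.4°C, so T = 19.94°C.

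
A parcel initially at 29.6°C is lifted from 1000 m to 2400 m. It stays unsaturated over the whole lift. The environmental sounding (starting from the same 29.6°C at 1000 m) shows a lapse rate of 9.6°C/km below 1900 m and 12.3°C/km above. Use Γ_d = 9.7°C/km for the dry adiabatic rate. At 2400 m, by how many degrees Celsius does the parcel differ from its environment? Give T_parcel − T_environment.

+1.21°C (parcel warmer than environment)

Parcel:
  From 1000 m to 2400 m (dry): cools by 9.7 × 1.4 = 13.58°C, giving 16.02°C.
Environment:
  From 1000 m to 1900 m (environment, lower layer): cools by 9.6 × 0.9 = 8.64°C, giving 20.96°C.
  From 1900 m to 2400 m (environment, upper layer): cools by 12.3 × 0.5 = 6.15°C, giving 14.81°C.
T_parcel − T_env = 16.02 − 14.81 = +1.21°C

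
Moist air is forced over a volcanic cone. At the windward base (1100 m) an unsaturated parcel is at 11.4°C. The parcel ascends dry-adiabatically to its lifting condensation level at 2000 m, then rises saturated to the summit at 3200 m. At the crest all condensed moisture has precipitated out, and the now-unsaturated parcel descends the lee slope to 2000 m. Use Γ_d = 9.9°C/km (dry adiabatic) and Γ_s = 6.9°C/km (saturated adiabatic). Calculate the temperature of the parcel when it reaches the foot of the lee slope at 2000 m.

6.09°C

1100 → 2000 m (dry, 9.9°C/km): ΔT = -9.9 × 0.9 = -8.91°C → T = 2.49°C
2000 → 3200 m (saturated, 6.9°C/km): ΔT = -6.9 × 1.2 = -8.28°C → T = -5.79°C
3200 → 2000 m (dry descent, 9.9°C/km): ΔT = +9.9 × 1.2 = +11.88°C → T = 6.09°C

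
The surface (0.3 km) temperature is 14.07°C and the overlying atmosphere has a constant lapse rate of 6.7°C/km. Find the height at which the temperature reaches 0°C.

2.4 km

Height above start = (14.07 − 0) / 6.7 = 2.1 km
Altitude = 300 m + 2100 m = 2400 m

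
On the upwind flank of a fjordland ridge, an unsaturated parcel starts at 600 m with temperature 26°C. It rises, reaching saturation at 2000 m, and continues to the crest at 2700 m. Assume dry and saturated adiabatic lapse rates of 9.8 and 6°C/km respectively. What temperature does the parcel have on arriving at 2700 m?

8.08°C

Dry to 2000 m: -9.8 × 1.4 km = -13.72°C, so T = 12.28°C.
Saturated to 2700 m: -6 × 0.7 km = -4.2°C, so T = 8.08°C.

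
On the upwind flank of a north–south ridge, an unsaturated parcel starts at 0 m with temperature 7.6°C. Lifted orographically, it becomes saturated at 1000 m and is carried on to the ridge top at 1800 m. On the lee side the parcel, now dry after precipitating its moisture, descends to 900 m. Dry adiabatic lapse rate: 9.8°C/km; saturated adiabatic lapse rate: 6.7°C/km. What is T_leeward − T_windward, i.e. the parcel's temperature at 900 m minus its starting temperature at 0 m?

0 → 1000 m (dry, 9.8°C/km): ΔT = -9.8 × 1 = -9.8°C → T = -2.2°C
1000 → 1800 m (saturated, 6.7°C/km): ΔT = -6.7 × 0.8 = -5.36°C → T = -7.56°C
1800 → 900 m (dry descent, 9.8°C/km): ΔT = +9.8 × 0.9 = +8.82°C → T = 1.26°C
Net change vs windward start: 1.26 − 7.6 = -6.34°C

-6.34°C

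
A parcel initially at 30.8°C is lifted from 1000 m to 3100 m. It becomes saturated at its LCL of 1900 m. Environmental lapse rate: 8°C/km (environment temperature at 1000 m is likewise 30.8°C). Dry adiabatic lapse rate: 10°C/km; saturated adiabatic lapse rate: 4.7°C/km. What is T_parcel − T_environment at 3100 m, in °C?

+2.16°C (parcel warmer than environment)

Parcel:
  1000–1900 m, dry: Δz = 0.9 km ⇒ ΔT = -9°C; T = 21.8°C
  1900–3100 m, saturated: Δz = 1.2 km ⇒ ΔT = -5.64°C; T = 16.16°C
Environment:
  1000–3100 m, environment: Δz = 2.1 km ⇒ ΔT = -16.8°C; T = 14°C
T_parcel − T_env = 16.16 − 14 = +2.16°C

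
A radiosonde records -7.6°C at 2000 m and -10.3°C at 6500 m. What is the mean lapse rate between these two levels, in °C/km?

0.6°C/km

Γ = −ΔT/Δz = (-7.6 − (-10.3)) / (6500 − 2000) m
  = 2.7°C / 4.5 km = 0.6°C/km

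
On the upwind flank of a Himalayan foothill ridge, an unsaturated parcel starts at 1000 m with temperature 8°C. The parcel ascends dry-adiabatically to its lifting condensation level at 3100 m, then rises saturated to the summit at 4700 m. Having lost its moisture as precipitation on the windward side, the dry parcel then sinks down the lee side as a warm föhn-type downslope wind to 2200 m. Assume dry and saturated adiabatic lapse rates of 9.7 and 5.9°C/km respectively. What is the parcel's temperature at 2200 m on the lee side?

From 1000 m to 3100 m (dry): cools by 9.7 × 2.1 = 20.37°C, giving -12.37°C.
From 3100 m to 4700 m (saturated): cools by 5.9 × 1.6 = 9.44°C, giving -21.81°C.
From 4700 m to 2200 m (dry descent): warms by 9.7 × 2.5 = 24.25°C, giving 2.44°C.

2.44°C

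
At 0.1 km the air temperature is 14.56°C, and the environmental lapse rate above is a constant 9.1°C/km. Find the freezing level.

1.7 km

Height above start = (14.56 − 0) / 9.1 = 1.6 km
Altitude = 100 m + 1600 m = 1700 m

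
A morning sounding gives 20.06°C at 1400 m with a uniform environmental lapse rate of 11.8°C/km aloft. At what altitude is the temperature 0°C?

3100 m

Height above start = (20.06 − 0) / 11.8 = 1.7 km
Altitude = 1400 m + 1700 m = 3100 m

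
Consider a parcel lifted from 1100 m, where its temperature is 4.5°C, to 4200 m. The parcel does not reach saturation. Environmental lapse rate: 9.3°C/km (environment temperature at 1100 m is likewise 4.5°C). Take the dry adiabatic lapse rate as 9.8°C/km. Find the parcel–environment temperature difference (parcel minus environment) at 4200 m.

Parcel:
  From 1100 m to 4200 m (dry): cools by 9.8 × 3.1 = 30.38°C, giving -25.88°C.
Environment:
  From 1100 m to 4200 m (environment): cools by 9.3 × 3.1 = 28.83°C, giving -24.33°C.
T_parcel − T_env = -25.88 − (-24.33) = -1.55°C

-1.55°C (parcel cooler than environment)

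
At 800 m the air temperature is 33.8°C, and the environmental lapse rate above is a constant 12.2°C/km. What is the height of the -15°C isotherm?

Height above start = (33.8 − (-15)) / 12.2 = 4 km
Altitude = 800 m + 4000 m = 4800 m

4800 m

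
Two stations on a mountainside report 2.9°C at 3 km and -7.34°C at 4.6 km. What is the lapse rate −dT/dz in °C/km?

6.4°C/km

Γ = −ΔT/Δz = (2.9 − (-7.34)) / (4600 − 3000) m
  = 10.24°C / 1.6 km = 6.4°C/km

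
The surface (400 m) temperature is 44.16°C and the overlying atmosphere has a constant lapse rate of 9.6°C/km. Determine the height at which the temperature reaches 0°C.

5000 m

Height above start = (44.16 − 0) / 9.6 = 4.6 km
Altitude = 400 m + 4600 m = 5000 m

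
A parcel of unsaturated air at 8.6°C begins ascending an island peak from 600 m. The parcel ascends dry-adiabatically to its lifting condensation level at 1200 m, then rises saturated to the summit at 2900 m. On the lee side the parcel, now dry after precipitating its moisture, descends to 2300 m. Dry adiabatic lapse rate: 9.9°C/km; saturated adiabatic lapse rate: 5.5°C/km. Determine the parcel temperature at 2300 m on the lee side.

-0.75°C

Dry to 1200 m: -9.9 × 0.6 km = -5.94°C, so T = 2.66°C.
Saturated to 2900 m: -5.5 × 1.7 km = -9.35°C, so T = -6.69°C.
Dry descent to 2300 m: +9.9 × 0.6 km = +5.94°C, so T = -0.75°C.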